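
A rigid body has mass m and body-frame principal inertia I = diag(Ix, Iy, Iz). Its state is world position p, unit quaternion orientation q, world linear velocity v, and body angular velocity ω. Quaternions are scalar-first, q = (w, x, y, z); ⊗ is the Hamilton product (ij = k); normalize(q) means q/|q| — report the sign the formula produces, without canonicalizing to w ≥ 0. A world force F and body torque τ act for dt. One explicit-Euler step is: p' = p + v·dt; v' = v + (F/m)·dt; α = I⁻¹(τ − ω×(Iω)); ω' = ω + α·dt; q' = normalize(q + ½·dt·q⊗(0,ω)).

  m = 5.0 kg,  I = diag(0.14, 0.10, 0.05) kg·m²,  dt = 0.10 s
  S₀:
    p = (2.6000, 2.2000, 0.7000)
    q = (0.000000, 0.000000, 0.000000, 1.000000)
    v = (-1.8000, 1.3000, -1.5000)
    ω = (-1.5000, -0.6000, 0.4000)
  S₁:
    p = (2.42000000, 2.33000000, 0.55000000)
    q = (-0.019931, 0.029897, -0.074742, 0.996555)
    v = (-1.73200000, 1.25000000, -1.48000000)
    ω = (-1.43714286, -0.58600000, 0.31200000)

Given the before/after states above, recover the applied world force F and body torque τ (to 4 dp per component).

velocity change Δv = (0.06800000, -0.05000000, 0.02000000)
m·(v₁−v₀)/dt = (3.4000, -2.5000, 1.0000)
rate change Δω = (0.06285714, 0.01400000, -0.08800000)
gyro term ω₀×Iω₀ = (0.0120, -0.0540, -0.0360)
τ = I·(Δω/dt) + ω₀×(Iω₀) = (0.1000, -0.0400, -0.0800)

F = (3.4000, -2.5000, 1.0000)
τ = (0.1000, -0.0400, -0.0800)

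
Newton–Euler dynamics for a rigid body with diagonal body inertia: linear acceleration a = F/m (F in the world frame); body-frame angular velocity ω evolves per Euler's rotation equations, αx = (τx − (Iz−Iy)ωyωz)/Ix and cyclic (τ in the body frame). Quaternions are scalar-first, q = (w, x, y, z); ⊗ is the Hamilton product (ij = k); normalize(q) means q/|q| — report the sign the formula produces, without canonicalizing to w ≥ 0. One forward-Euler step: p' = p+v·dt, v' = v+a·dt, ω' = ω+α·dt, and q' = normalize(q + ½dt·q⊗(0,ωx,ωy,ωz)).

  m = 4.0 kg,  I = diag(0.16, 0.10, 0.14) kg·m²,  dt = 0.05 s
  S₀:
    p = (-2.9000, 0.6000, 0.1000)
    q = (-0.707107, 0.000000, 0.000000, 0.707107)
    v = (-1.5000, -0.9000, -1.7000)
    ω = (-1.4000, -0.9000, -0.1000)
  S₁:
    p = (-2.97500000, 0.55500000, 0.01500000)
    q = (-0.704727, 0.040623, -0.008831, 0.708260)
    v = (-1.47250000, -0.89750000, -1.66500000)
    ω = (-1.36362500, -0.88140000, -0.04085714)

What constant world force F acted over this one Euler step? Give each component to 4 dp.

F = (2.2000, 0.2000, 2.8000)

velocity change Δv = (0.02750000, 0.00250000, 0.03500000)
F = m·Δv/dt = (2.2000, 0.2000, 2.8000)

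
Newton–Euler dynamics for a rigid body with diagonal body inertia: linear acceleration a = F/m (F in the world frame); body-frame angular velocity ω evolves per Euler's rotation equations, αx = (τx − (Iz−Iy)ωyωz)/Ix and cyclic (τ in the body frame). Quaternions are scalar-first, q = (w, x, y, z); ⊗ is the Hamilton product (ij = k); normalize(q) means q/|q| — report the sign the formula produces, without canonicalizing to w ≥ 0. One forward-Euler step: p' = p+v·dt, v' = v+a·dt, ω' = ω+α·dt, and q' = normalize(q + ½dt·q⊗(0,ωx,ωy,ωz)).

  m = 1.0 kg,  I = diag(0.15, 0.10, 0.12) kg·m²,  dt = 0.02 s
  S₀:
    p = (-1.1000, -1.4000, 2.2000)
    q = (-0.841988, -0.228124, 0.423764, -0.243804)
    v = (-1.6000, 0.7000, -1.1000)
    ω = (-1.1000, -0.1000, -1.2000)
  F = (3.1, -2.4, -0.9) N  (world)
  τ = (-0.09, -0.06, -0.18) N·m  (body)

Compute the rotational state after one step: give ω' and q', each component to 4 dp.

ω×(Iω) gyroscopic = (0.0024, 0.0396, -0.0055)
α = I⁻¹(τ − ω×Iω) = (-0.6160, -0.9960, -1.4542)
ω + α·dt = (-1.1123, -0.1199, -1.2291)
2q̇ = q⊗(0,ω) = (-0.5011248, 0.3932896, 0.0786344, 1.4993384)
q' = normalize(q + ½dt·q⊗(0,ω)) = (-0.8469, -0.2242, 0.4245, -0.2288)

ω' = (-1.1123, -0.1199, -1.2291)
q' = (-0.8469, -0.2242, 0.4245, -0.2288)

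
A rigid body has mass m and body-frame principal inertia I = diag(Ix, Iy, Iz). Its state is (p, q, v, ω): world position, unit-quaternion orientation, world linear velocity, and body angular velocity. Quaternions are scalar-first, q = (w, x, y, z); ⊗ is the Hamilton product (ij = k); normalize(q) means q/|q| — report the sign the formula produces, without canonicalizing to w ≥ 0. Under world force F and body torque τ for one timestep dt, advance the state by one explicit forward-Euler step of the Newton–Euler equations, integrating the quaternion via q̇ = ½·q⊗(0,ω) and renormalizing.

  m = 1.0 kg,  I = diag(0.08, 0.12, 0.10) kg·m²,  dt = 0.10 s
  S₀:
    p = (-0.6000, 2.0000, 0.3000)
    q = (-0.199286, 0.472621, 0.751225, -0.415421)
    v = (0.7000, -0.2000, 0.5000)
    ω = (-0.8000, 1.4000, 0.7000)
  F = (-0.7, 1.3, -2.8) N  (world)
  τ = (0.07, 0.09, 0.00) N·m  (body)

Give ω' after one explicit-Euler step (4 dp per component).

ω' = (-0.6880, 1.4657, 0.7448)

precession coupling ω×(Iω) = (-0.0196, 0.0112, -0.0448)
(τ − ω×Iω)/I = (1.1200, 0.6567, 0.4480)
ω' = ω + α·dt = (-0.6880, 1.4657, 0.7448)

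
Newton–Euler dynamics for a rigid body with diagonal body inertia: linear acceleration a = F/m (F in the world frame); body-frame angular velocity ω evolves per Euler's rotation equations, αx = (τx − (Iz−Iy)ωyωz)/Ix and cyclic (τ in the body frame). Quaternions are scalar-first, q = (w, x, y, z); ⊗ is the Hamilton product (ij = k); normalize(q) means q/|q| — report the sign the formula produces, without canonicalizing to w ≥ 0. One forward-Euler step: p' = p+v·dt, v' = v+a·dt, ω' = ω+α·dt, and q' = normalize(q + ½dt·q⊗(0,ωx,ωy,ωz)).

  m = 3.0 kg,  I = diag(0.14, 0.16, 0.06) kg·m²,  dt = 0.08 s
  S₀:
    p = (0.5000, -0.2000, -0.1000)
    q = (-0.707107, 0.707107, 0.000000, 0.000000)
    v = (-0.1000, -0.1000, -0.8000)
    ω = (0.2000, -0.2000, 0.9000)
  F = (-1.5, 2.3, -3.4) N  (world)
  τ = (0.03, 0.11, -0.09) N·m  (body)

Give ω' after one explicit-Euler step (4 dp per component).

gyro term ω×Iω = (0.0180, 0.0144, -0.0008)
angular accel α = (0.0857, 0.5975, -1.4867)
new body rate ω' = (0.2069, -0.1522, 0.7811)

ω' = (0.2069, -0.1522, 0.7811)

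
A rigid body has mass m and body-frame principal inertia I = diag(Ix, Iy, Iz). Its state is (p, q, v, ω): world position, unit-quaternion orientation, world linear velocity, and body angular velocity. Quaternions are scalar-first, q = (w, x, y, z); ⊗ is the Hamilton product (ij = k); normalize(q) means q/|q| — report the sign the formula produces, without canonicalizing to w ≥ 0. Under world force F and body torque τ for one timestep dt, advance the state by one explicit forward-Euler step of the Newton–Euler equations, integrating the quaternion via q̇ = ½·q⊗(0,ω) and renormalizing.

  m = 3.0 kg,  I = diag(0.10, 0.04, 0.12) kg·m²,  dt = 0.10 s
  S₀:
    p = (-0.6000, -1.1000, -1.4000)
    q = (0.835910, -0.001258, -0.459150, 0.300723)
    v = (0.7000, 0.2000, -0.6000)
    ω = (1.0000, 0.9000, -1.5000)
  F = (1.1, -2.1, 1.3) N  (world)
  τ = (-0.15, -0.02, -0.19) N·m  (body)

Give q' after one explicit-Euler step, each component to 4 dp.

Hamilton product q⊗(0,ω) = (0.8655775, 1.2539843, 1.0511550, -0.7958472)
updated quaternion q' = (0.8748, 0.0611, -0.4045, 0.2596)

q' = (0.8748, 0.0611, -0.4045, 0.2596)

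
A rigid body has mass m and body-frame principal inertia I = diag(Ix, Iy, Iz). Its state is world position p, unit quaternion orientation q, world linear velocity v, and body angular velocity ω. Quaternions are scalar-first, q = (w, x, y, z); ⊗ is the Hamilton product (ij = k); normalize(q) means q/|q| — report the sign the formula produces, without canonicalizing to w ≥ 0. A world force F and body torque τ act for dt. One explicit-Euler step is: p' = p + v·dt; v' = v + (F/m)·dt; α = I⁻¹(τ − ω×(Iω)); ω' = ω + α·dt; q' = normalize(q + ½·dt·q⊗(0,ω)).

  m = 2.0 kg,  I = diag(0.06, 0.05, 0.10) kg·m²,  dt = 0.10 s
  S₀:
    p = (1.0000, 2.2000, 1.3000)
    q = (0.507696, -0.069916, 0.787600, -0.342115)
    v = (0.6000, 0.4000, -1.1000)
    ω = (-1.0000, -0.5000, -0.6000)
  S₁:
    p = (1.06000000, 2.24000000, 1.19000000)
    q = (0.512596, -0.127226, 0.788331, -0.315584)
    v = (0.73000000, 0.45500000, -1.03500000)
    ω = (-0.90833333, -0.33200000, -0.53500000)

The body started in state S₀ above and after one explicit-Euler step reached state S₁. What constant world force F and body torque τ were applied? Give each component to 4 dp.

F = (2.6000, 1.1000, 1.3000)
τ = (0.0700, 0.0600, 0.0600)

velocity change Δv = (0.13000000, 0.05500000, 0.06500000)
m·(v₁−v₀)/dt = (2.6000, 1.1000, 1.3000)
ω₁ − ω₀ = (0.09166667, 0.16800000, 0.06500000)
applied torque τ = (0.0700, 0.0600, 0.0600)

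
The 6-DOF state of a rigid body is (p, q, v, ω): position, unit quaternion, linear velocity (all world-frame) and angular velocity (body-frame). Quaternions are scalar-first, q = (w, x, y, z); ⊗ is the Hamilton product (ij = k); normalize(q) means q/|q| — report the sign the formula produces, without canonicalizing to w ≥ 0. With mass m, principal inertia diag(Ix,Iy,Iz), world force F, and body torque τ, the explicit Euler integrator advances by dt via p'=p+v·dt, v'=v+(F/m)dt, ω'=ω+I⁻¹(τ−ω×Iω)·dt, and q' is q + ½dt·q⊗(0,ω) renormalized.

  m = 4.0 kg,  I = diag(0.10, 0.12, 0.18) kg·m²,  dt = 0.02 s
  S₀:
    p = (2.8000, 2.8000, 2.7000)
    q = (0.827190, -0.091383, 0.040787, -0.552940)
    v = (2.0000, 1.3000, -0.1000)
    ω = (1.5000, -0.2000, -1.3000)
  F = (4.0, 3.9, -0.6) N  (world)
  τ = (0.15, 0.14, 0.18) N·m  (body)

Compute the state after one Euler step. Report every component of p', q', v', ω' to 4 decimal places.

p' = (2.8400, 2.8260, 2.6980)
q' = (0.8213, -0.0806, 0.0296, -0.5640)
v' = (2.0200, 1.3195, -0.1030)
ω' = (1.5269, -0.2027, -1.2793)

(τ − ω×Iω)/I = (1.3440, -0.1333, 1.0333)
ω' = ω + α·dt = (1.5269, -0.2027, -1.2793)
Hamilton product q⊗(0,ω) = (-0.5735901, 1.0771739, -1.1136459, -1.1182509)
q + ½dt·q⊗(0,ω), renormalized = (0.8213, -0.0806, 0.0296, -0.5640)
p' = p + v·dt = (2.8400, 2.8260, 2.6980)
v + (F/m)dt = (2.0200, 1.3195, -0.1030)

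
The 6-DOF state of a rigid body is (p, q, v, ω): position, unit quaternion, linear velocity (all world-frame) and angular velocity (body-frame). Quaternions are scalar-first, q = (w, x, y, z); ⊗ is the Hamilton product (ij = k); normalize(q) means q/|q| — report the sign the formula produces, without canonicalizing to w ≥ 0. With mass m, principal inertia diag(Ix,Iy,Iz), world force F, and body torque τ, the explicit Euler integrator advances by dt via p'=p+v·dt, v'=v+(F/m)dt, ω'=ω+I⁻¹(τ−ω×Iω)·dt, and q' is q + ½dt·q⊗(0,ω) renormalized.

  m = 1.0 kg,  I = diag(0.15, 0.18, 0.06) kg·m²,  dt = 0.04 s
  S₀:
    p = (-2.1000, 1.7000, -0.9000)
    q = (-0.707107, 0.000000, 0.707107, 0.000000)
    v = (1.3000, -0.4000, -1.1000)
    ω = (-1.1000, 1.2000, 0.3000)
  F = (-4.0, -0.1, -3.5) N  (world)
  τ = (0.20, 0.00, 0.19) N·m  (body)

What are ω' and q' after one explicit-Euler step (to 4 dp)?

gyro term ω×Iω = (-0.0432, -0.0297, -0.0396)
(τ − ω×Iω)/I = (1.6213, 0.1650, 3.8267)
new body rate ω' = (-1.0351, 1.2066, 0.4531)
Hamilton product q⊗(0,ω) = (-0.8485284, 0.9899498, -0.8485284, 0.5656856)
updated quaternion q' = (-0.7237, 0.0198, 0.6898, 0.0113)

ω' = (-1.0351, 1.2066, 0.4531)
q' = (-0.7237, 0.0198, 0.6898, 0.0113)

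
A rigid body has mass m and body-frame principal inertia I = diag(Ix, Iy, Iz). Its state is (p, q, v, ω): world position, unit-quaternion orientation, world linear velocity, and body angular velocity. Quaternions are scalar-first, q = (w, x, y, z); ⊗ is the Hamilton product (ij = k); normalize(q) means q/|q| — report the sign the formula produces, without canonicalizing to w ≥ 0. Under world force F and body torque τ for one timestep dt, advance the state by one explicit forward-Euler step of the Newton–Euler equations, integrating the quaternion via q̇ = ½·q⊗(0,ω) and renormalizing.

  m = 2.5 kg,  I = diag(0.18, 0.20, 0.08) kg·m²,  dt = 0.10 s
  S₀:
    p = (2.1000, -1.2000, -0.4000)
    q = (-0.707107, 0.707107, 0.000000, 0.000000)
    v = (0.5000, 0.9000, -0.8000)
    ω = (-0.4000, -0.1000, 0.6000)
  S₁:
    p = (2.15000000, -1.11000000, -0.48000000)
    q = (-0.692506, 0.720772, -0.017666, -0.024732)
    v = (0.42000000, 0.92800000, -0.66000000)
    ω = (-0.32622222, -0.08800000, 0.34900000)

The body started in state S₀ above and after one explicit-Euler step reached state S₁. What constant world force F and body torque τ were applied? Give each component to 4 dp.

F = (-2.0000, 0.7000, 3.5000)
τ = (0.1400, 0.0000, -0.2000)

rate change Δω = (0.07377778, 0.01200000, -0.25100000)
τ = I·(Δω/dt) + ω₀×(Iω₀) = (0.1400, 0.0000, -0.2000)
velocity change Δv = (-0.08000000, 0.02800000, 0.14000000)
F = m·Δv/dt = (-2.0000, 0.7000, 3.5000)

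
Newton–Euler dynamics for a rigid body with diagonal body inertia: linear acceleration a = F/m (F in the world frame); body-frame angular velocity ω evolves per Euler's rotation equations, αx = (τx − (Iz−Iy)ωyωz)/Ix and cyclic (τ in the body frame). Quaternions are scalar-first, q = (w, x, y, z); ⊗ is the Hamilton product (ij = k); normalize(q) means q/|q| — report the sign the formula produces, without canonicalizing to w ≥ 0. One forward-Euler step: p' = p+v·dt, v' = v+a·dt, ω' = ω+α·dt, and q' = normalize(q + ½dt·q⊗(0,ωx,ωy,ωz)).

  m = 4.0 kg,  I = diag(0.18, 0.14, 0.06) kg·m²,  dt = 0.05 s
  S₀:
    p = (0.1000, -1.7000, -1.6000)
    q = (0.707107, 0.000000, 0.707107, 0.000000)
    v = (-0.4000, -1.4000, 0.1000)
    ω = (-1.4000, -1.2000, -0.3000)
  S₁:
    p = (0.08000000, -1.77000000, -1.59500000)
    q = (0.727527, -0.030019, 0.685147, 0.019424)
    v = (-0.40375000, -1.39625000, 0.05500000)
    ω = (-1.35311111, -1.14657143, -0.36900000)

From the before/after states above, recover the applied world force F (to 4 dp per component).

F = (-0.3000, 0.3000, -3.6000)

velocity change Δv = (-0.00375000, 0.00375000, -0.04500000)
applied force F = (-0.3000, 0.3000, -3.6000)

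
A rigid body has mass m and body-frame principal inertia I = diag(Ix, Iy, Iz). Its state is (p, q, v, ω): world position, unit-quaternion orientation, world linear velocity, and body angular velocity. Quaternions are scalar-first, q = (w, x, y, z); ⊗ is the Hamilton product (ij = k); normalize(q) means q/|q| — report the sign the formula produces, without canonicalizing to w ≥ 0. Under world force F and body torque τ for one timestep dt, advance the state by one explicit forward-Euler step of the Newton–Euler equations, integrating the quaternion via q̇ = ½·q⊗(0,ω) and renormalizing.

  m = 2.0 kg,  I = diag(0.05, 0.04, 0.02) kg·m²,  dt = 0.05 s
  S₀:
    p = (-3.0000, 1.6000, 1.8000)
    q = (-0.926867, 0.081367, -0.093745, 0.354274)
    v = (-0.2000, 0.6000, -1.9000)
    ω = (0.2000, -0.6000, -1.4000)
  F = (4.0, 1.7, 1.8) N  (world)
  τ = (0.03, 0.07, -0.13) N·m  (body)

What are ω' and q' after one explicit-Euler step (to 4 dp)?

ω' = (0.2468, -0.5020, -1.7280)
q' = (-0.9156, 0.0853, -0.0752, 0.3857)

ω×(Iω) gyroscopic = (-0.0168, -0.0084, 0.0012)
angular accel α = (0.9360, 1.9600, -6.5600)
new body rate ω' = (0.2468, -0.5020, -1.7280)
Hamilton product q⊗(0,ω) = (0.4234632, 0.1584340, 0.7408888, 1.2675426)
q + ½dt·q⊗(0,ω), renormalized = (-0.9156, 0.0853, -0.0752, 0.3857)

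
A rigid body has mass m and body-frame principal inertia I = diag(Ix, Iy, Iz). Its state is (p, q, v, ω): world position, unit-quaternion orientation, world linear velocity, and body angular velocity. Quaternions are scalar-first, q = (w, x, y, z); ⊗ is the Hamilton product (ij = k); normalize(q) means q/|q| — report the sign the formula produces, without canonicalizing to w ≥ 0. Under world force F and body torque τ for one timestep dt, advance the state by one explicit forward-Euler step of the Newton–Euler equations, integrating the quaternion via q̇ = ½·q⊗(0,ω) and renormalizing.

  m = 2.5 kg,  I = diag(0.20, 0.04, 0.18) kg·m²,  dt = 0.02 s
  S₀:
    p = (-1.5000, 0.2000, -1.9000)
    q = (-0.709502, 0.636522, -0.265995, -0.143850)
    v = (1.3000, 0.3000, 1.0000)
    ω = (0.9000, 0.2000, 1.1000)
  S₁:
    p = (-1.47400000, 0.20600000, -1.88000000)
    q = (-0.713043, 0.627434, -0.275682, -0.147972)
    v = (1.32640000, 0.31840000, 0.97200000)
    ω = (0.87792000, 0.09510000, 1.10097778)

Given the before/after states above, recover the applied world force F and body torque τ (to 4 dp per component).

ω₁ − ω₀ = (-0.02208000, -0.10490000, 0.00097778)
precession coupling = (0.0308, 0.0198, -0.0288)
τ = I·(Δω/dt) + ω₀×(Iω₀) = (-0.1900, -0.1900, -0.0200)
v₁ − v₀ = (0.02640000, 0.01840000, -0.02800000)
F = m·Δv/dt = (3.3000, 2.3000, -3.5000)

F = (3.3000, 2.3000, -3.5000)
τ = (-0.1900, -0.1900, -0.0200)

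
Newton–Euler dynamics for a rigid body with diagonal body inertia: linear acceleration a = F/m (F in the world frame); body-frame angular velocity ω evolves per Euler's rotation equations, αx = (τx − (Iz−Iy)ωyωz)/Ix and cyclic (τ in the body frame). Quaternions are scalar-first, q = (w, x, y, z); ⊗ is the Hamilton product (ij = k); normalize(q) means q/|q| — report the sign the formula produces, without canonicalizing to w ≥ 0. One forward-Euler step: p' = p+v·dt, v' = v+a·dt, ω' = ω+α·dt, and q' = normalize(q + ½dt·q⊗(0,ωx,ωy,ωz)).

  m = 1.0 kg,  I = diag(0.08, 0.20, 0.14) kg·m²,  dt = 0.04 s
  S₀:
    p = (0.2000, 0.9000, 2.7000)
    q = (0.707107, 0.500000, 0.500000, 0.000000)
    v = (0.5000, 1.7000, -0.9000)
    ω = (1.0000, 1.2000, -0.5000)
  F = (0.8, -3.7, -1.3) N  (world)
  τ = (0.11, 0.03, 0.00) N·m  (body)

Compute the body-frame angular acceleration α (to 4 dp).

α = (0.9250, 0.0000, -1.0286)

gyro term ω×Iω = (0.0360, 0.0300, 0.1440)
α = I⁻¹(τ − ω×Iω) = (0.9250, 0.0000, -1.0286)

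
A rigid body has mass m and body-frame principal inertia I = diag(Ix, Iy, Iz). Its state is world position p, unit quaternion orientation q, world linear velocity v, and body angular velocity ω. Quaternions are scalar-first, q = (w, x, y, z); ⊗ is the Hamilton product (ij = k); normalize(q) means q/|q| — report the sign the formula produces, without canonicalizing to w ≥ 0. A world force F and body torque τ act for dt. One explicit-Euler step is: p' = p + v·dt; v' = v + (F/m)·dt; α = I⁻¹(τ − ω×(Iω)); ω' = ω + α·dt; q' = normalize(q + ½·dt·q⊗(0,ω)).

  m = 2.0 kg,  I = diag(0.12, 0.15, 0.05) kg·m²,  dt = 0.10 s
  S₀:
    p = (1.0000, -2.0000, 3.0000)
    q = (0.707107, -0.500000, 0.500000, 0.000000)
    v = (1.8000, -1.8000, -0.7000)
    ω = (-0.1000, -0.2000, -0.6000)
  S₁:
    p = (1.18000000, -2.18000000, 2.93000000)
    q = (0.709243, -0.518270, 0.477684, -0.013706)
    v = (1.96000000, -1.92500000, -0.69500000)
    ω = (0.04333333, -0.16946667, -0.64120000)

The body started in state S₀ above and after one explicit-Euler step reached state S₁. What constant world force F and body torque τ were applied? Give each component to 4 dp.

F = (3.2000, -2.5000, 0.1000)
τ = (0.1600, 0.0500, -0.0200)

rate change Δω = (0.14333333, 0.03053333, -0.04120000)
I·α + gyro = (0.1600, 0.0500, -0.0200)
velocity change Δv = (0.16000000, -0.12500000, 0.00500000)
m·(v₁−v₀)/dt = (3.2000, -2.5000, 0.1000)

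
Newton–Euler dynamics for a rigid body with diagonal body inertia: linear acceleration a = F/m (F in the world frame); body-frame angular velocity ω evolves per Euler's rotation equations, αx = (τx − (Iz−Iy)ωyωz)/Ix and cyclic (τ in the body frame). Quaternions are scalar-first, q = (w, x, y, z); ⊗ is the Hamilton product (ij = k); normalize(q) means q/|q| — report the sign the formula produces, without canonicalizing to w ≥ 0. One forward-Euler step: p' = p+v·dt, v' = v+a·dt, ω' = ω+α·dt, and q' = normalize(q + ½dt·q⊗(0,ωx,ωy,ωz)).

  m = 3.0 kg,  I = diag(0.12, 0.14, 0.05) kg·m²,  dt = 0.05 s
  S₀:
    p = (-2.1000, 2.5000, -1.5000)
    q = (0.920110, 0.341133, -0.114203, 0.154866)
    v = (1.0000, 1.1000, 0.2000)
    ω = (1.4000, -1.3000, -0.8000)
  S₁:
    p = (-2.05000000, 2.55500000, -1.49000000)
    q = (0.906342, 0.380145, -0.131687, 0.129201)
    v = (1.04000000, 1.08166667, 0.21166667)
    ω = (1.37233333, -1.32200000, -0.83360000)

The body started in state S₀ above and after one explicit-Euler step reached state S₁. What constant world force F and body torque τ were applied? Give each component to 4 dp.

rate change Δω = (-0.02766667, -0.02200000, -0.03360000)
ω₀×(Iω₀) = (-0.0936, -0.0784, -0.0364)
applied torque τ = (-0.1600, -0.1400, -0.0700)
velocity change Δv = (0.04000000, -0.01833333, 0.01166667)
m·(v₁−v₀)/dt = (2.4000, -1.1000, 0.7000)

F = (2.4000, -1.1000, 0.7000)
τ = (-0.1600, -0.1400, -0.0700)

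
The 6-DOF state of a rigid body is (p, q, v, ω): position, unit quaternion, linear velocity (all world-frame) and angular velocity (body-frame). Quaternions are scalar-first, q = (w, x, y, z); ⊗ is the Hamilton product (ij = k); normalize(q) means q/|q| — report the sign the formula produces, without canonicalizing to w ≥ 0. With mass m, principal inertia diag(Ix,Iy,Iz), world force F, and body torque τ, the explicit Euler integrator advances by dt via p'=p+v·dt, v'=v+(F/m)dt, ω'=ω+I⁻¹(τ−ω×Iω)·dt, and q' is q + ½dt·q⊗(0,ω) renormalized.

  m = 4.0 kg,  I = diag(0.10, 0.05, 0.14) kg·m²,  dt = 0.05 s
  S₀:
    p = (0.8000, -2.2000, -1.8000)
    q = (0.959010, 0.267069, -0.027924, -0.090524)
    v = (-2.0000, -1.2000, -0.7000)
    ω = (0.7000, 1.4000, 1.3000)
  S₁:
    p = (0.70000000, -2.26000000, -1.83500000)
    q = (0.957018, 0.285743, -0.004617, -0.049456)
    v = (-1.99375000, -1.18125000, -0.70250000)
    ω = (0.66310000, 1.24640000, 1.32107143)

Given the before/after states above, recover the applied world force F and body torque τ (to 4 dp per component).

rate change Δω = (-0.03690000, -0.15360000, 0.02107143)
ω₀×(Iω₀) = (0.1638, -0.0364, -0.0490)
I·α + gyro = (0.0900, -0.1900, 0.0100)
velocity change Δv = (0.00625000, 0.01875000, -0.00250000)
m·(v₁−v₀)/dt = (0.5000, 1.5000, -0.2000)

F = (0.5000, 1.5000, -0.2000)
τ = (0.0900, -0.1900, 0.0100)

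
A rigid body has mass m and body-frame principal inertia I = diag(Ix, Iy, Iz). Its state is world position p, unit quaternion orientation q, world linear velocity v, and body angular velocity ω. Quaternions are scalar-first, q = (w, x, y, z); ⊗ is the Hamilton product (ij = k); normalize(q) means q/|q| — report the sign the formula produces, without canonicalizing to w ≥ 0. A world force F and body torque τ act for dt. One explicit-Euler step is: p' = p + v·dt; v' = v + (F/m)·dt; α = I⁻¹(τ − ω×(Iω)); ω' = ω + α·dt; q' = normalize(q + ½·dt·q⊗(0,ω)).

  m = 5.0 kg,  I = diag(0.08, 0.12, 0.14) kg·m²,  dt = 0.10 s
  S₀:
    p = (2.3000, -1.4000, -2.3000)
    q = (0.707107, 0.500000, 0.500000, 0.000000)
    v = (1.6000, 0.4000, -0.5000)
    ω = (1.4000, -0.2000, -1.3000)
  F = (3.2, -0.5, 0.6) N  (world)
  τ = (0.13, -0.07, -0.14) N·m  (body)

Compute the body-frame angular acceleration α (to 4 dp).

precession coupling ω×(Iω) = (0.0052, 0.1092, -0.0112)
(τ − ω×Iω)/I = (1.5600, -1.4933, -0.9200)

α = (1.5600, -1.4933, -0.9200)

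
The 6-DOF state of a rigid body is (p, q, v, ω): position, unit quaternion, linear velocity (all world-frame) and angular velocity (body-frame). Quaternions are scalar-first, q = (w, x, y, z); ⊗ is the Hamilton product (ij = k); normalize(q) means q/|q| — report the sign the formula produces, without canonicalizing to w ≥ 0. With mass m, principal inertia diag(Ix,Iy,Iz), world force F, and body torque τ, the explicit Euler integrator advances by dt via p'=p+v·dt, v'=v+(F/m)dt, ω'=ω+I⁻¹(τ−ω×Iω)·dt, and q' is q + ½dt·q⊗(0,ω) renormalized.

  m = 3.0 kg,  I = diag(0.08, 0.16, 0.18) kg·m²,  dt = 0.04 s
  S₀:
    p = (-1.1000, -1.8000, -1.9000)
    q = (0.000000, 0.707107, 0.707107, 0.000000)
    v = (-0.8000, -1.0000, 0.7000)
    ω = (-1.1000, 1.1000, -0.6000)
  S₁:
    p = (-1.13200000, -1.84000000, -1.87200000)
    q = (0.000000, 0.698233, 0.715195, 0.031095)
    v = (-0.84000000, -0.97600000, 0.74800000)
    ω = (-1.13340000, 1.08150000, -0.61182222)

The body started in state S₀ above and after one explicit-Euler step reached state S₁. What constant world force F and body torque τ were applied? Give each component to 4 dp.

F = (-3.0000, 1.8000, 3.6000)
τ = (-0.0800, -0.1400, -0.1500)

Δω = ω₁−ω₀ = (-0.03340000, -0.01850000, -0.01182222)
gyro term ω₀×Iω₀ = (-0.0132, -0.0660, -0.0968)
I·α + gyro = (-0.0800, -0.1400, -0.1500)
Δv = v₁−v₀ = (-0.04000000, 0.02400000, 0.04800000)
F = m·Δv/dt = (-3.0000, 1.8000, 3.6000)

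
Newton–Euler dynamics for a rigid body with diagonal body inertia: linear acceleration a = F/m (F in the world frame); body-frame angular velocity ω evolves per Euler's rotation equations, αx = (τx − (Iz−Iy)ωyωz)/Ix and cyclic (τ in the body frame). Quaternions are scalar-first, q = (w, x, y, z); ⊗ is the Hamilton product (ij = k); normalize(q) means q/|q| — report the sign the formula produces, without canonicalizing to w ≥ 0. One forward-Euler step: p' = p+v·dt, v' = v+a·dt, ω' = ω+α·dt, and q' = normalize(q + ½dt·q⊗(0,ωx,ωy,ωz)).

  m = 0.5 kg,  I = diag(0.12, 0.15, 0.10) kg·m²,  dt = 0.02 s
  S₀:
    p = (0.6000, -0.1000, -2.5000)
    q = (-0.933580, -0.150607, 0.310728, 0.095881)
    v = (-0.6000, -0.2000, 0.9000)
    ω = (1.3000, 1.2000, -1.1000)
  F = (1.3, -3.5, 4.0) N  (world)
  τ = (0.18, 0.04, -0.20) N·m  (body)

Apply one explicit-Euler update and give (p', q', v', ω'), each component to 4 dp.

gyro term ω×Iω = (0.0660, -0.0286, 0.0468)
(τ − ω×Iω)/I = (0.9500, 0.4573, -2.4680)
ω' = ω + α·dt = (1.3190, 1.2091, -1.1494)
2q̇ = q⊗(0,ω) = (-0.0716154, -1.6705120, -1.1613184, 0.4422632)
q' = normalize(q + ½dt·q⊗(0,ω)) = (-0.9341, -0.1673, 0.2991, 0.1003)
a = F/m = (2.6000, -7.0000, 8.0000)
p + v·dt = (0.5880, -0.1040, -2.4820)
new velocity v' = (-0.5480, -0.3400, 1.0600)

p' = (0.5880, -0.1040, -2.4820)
q' = (-0.9341, -0.1673, 0.2991, 0.1003)
v' = (-0.5480, -0.3400, 1.0600)
ω' = (1.3190, 1.2091, -1.1494)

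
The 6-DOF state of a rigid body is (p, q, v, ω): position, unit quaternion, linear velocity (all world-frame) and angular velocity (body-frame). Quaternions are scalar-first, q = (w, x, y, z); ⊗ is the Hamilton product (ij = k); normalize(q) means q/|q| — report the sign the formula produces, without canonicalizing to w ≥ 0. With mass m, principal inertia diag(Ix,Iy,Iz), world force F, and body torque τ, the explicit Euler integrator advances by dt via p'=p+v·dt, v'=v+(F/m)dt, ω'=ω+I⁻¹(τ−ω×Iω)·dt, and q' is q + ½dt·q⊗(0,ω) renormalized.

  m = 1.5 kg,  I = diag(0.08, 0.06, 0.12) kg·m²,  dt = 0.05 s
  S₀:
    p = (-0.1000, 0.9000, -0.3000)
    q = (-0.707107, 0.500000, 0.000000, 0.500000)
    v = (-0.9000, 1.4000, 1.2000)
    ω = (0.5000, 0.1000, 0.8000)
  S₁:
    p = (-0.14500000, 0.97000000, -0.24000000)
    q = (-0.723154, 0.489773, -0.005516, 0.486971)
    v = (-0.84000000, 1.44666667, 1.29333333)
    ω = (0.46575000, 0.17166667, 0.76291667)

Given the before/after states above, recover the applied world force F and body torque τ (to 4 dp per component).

F = (1.8000, 1.4000, 2.8000)
τ = (-0.0500, 0.0700, -0.0900)

Δω = ω₁−ω₀ = (-0.03425000, 0.07166667, -0.03708333)
I·α + gyro = (-0.0500, 0.0700, -0.0900)
velocity change Δv = (0.06000000, 0.04666667, 0.09333333)
applied force F = (1.8000, 1.4000, 2.8000)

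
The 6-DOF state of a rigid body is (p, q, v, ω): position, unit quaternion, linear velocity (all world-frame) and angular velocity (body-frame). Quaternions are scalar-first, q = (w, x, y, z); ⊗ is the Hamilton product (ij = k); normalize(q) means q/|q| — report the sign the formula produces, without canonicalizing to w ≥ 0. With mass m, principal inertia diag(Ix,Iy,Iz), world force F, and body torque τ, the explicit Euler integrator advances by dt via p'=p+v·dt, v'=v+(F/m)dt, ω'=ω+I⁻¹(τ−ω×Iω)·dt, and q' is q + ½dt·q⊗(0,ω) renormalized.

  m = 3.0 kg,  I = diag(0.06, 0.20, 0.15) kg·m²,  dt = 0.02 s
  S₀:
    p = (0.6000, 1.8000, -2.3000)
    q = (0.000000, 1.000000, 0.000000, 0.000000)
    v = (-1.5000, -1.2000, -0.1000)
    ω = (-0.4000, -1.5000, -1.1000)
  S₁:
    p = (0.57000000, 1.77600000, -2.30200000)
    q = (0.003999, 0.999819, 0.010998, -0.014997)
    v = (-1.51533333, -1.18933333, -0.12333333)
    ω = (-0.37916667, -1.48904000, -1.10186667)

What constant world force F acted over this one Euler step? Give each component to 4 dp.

velocity change Δv = (-0.01533333, 0.01066667, -0.02333333)
F = m·Δv/dt = (-2.3000, 1.6000, -3.5000)

F = (-2.3000, 1.6000, -3.5000)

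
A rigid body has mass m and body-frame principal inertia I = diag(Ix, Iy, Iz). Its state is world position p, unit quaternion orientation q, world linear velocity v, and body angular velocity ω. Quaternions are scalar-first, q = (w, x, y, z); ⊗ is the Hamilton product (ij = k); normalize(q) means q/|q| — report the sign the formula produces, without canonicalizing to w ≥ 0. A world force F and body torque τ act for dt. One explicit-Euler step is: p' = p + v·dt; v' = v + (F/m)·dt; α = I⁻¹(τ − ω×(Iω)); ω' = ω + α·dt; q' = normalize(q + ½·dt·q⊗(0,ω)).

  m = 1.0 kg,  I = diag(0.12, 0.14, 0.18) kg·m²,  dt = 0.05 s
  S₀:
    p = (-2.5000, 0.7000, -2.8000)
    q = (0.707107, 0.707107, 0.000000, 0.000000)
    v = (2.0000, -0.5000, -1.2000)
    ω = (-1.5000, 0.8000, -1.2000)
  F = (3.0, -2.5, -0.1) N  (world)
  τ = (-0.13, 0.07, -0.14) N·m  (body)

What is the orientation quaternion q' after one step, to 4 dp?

q' = (0.7326, 0.6797, 0.0353, -0.0071)

Hamilton product q⊗(0,ω) = (1.0606605, -1.0606605, 1.4142140, -0.2828428)
q + ½dt·q⊗(0,ω), renormalized = (0.7326, 0.6797, 0.0353, -0.0071)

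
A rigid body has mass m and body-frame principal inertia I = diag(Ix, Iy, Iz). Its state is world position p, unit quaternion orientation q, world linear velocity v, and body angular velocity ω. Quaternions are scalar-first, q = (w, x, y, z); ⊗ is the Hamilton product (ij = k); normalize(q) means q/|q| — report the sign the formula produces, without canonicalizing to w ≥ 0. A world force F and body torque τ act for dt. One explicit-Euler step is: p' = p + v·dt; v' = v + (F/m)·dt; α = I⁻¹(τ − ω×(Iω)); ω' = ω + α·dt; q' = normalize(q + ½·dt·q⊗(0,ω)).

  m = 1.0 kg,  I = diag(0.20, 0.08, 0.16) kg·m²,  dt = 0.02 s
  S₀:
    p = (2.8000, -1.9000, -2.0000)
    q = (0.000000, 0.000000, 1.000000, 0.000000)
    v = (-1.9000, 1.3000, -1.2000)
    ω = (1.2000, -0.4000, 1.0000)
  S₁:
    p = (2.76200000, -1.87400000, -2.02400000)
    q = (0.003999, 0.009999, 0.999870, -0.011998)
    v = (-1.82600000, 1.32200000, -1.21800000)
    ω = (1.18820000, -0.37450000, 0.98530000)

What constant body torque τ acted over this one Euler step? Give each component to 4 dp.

Δω = ω₁−ω₀ = (-0.01180000, 0.02550000, -0.01470000)
ω₀×(Iω₀) = (-0.0320, 0.0480, 0.0576)
applied torque τ = (-0.1500, 0.1500, -0.0600)

τ = (-0.1500, 0.1500, -0.0600)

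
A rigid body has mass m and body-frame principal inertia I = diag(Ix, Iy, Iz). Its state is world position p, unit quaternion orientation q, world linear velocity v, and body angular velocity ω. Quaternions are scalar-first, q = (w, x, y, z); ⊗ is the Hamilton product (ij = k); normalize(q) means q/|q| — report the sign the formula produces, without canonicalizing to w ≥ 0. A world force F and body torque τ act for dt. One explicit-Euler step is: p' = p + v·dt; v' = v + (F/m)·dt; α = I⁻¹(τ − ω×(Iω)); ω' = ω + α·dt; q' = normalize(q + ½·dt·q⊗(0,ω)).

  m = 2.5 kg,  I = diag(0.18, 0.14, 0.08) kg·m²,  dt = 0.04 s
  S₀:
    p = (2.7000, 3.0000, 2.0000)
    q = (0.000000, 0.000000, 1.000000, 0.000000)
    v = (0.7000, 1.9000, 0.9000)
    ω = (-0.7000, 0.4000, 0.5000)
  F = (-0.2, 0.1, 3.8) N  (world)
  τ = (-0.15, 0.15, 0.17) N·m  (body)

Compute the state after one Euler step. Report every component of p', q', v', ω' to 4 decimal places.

p' = (2.7280, 3.0760, 2.0360)
q' = (-0.0080, 0.0100, 0.9998, 0.0140)
v' = (0.6968, 1.9016, 0.9608)
ω' = (-0.7307, 0.4529, 0.5794)

gyro term ω×Iω = (-0.0120, -0.0350, 0.0112)
(τ − ω×Iω)/I = (-0.7667, 1.3214, 1.9850)
ω + α·dt = (-0.7307, 0.4529, 0.5794)
2q̇ = q⊗(0,ω) = (-0.4000000, 0.5000000, 0.0000000, 0.7000000)
q' = normalize(q + ½dt·q⊗(0,ω)) = (-0.0080, 0.0100, 0.9998, 0.0140)
a = (-0.0800, 0.0400, 1.5200)
p' = p + v·dt = (2.7280, 3.0760, 2.0360)
v' = v + a·dt = (0.6968, 1.9016, 0.9608)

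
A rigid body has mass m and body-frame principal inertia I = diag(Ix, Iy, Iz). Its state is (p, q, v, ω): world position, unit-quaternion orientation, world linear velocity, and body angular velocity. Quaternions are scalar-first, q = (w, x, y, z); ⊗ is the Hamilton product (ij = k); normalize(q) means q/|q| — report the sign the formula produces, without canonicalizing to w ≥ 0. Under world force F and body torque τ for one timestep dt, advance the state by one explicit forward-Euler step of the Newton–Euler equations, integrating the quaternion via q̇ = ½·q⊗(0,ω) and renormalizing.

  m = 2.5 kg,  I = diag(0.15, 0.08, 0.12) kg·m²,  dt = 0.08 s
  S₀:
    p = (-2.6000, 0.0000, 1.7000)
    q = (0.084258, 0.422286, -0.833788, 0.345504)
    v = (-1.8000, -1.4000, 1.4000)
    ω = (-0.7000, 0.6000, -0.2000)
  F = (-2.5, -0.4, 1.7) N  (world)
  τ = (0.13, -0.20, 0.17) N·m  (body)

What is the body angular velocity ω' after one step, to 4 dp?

ω' = (-0.6281, 0.3958, -0.1063)

α = I⁻¹(τ − ω×Iω) = (0.8987, -2.5525, 1.1717)
ω' = ω + α·dt = (-0.6281, 0.3958, -0.1063)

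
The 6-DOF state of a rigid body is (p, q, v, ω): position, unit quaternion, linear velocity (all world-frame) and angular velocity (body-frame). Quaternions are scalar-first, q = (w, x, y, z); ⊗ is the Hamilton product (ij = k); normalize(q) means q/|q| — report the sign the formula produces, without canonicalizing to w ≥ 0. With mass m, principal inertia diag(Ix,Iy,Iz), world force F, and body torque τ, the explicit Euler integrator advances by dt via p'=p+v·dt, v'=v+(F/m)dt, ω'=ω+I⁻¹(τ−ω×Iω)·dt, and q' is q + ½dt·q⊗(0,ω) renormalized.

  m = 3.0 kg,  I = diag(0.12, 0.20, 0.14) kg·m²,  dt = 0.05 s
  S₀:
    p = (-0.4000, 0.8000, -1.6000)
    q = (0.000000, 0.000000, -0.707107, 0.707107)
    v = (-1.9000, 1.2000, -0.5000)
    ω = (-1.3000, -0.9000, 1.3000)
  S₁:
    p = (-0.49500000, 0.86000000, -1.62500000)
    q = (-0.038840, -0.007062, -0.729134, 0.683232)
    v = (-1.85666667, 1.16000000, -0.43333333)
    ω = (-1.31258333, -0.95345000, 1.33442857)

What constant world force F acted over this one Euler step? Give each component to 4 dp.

velocity change Δv = (0.04333333, -0.04000000, 0.06666667)
F = m·Δv/dt = (2.6000, -2.4000, 4.0000)

F = (2.6000, -2.4000, 4.0000)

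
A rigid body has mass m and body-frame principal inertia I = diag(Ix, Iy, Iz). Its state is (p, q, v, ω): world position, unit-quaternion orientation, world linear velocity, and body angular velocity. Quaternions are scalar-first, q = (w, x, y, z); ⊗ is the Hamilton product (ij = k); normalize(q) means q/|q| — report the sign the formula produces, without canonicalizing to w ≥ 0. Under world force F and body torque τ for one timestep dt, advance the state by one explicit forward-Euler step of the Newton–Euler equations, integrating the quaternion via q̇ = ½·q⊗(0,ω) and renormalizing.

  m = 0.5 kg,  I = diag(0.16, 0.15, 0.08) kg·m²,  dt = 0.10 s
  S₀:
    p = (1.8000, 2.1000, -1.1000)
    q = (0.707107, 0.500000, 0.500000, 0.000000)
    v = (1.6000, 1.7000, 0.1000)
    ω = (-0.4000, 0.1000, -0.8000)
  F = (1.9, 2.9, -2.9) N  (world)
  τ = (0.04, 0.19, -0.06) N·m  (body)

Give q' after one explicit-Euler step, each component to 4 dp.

q' = (0.7139, 0.4654, 0.5230, -0.0158)

q⊗(0,ω) = (0.1500000, -0.6828428, 0.4707107, -0.3156856)
q + ½dt·q⊗(0,ω), renormalized = (0.7139, 0.4654, 0.5230, -0.0158)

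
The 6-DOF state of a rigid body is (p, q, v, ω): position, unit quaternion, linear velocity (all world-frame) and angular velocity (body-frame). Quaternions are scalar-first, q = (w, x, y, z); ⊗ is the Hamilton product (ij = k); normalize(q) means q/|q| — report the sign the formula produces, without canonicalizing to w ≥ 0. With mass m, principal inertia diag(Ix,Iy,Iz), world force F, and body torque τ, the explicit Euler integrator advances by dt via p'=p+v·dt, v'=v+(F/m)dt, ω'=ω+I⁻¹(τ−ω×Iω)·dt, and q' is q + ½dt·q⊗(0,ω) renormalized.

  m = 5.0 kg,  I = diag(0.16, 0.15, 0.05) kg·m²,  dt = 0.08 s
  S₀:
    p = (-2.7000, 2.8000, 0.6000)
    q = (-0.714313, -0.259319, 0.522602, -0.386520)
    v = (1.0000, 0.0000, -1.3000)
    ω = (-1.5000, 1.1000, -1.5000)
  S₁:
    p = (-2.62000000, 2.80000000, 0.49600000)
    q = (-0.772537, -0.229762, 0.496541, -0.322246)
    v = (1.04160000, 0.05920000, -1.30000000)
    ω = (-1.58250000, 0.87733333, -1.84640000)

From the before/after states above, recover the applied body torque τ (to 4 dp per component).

ω₁ − ω₀ = (-0.08250000, -0.22266667, -0.34640000)
precession coupling = (0.1650, 0.2475, 0.0165)
I·α + gyro = (0.0000, -0.1700, -0.2000)

τ = (0.0000, -0.1700, -0.2000)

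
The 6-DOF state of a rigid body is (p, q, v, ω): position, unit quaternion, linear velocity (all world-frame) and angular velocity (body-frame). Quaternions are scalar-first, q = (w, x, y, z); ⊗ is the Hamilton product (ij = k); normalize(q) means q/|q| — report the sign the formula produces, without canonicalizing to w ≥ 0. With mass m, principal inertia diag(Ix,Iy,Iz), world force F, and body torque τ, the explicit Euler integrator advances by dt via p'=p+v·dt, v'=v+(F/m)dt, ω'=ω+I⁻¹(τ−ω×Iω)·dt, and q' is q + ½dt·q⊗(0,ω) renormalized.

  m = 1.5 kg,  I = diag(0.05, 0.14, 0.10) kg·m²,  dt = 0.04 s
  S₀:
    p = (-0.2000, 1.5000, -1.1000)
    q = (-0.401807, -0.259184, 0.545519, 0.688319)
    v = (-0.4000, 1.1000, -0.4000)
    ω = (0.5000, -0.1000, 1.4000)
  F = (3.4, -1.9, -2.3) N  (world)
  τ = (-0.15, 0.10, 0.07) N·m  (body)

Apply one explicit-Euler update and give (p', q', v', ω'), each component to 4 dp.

α = I⁻¹(τ − ω×Iω) = (-3.1120, 0.9643, 0.7450)
new body rate ω' = (0.3755, -0.0614, 1.4298)
q⊗(0,ω) = (-0.7795027, 0.6316550, 0.7471978, -0.8093709)
q + ½dt·q⊗(0,ω), renormalized = (-0.4172, -0.2464, 0.5602, 0.6718)
p' = p + v·dt = (-0.2160, 1.5440, -1.1160)
v' = v + a·dt = (-0.3093, 1.0493, -0.4613)

p' = (-0.2160, 1.5440, -1.1160)
q' = (-0.4172, -0.2464, 0.5602, 0.6718)
v' = (-0.3093, 1.0493, -0.4613)
ω' = (0.3755, -0.0614, 1.4298)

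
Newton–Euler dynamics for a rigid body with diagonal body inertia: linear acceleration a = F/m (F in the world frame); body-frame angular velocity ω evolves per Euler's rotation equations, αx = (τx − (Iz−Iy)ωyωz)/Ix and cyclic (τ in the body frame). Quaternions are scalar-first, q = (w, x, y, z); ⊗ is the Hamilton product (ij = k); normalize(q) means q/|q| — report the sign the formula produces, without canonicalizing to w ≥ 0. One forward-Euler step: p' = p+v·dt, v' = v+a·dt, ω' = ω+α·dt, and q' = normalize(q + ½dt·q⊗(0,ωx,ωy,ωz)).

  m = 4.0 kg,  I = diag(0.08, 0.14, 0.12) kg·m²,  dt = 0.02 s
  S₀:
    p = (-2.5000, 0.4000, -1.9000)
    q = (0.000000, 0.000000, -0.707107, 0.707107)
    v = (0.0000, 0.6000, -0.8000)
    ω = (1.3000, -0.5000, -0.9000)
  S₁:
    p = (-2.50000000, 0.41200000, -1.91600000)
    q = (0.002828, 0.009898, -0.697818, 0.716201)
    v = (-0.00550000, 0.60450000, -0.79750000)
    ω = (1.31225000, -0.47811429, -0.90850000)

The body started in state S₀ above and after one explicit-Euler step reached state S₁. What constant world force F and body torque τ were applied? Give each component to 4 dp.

F = (-1.1000, 0.9000, 0.5000)
τ = (0.0400, 0.2000, -0.0900)

rate change Δω = (0.01225000, 0.02188571, -0.00850000)
applied torque τ = (0.0400, 0.2000, -0.0900)
v₁ − v₀ = (-0.00550000, 0.00450000, 0.00250000)
F = m·Δv/dt = (-1.1000, 0.9000, 0.5000)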